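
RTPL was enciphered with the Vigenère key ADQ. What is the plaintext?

Repeat the key across the ciphertext: ADQA
R(17)−A(0): 17 → R
T(19)−D(3): 16 → Q
P(15)−Q(16): -1≡25 → Z
L(11)−A(0): 11 → L

RQZL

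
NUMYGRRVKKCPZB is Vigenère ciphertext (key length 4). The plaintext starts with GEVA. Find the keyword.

HQRY

Subtract each crib letter from the matching ciphertext letter (mod 26):
N(13)−G(6)=7 → H
U(20)−E(4)=16 → Q
M(12)−V(21)=-9≡17 → R
Y(24)−A(0)=24 → Y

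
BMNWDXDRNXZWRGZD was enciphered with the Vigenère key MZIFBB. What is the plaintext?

PNFRCWRSFSYVFHRY

Repeat the key across the ciphertext: MZIFBBMZIFBBMZIF
B(1)−M(12): -11≡15 → P
M(12)−Z(25): -13≡13 → N
N(13)−I(8): 5 → F
W(22)−F(5): 17 → R
D(3)−B(1): 2 → C
X(23)−B(1): 22 → W
D(3)−M(12): -9≡17 → R
R(17)−Z(25): -8≡18 → S
N(13)−I(8): 5 → F
X(23)−F(5): 18 → S
Z(25)−B(1): 24 → Y
W(22)−B(1): 21 → V
R(17)−M(12): 5 → F
G(6)−Z(25): -19≡7 → H
Z(25)−I(8): 17 → R
D(3)−F(5): -2≡24 → Y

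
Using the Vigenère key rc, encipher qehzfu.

Repeat the key across the message: rcrcrc
q(16)+r(17): 33≡7 → h
e(4)+c(2): 6 → g
h(7)+r(17): 24 → y
z(25)+c(2): 27≡1 → b
f(5)+r(17): 22 → w
u(20)+c(2): 22 → w

hgybww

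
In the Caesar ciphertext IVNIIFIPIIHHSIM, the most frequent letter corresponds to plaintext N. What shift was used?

21

The most frequent ciphertext letter is I (appears 7 times).
I is position 8; N is position 13.
Shift = -5≡21.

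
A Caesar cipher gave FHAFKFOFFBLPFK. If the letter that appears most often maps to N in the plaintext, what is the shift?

18

The most frequent ciphertext letter is F (appears 6 times).
F is position 5; N is position 13.
Shift = -8≡18.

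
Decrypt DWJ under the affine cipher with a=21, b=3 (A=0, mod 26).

The inverse of 21 mod 26 is 5, since 21·5=105≡1. Apply D(y)=5·(y−3) mod 26:
D(3): 5·(3−3)=0 → A
W(22): 5·(22−3)=95≡17 → R
J(9): 5·(9−3)=30≡4 → E

ARE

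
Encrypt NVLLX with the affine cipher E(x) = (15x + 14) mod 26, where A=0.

N(13): 15·13+14=209≡1 → B
V(21): 15·21+14=329≡17 → R
L(11): 15·11+14=179≡23 → X
L(11): 15·11+14=179≡23 → X
X(23): 15·23+14=359≡21 → V

BRXXV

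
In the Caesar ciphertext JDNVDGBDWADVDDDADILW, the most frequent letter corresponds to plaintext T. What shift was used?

10

The most frequent ciphertext letter is D (appears 8 times).
D is position 3; T is position 19.
Shift = -16≡10.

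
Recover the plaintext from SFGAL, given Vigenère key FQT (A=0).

NPNVV

Repeat the key across the ciphertext: FQTFQ
S(18)−F(5): 13 → N
F(5)−Q(16): -11≡15 → P
G(6)−T(19): -13≡13 → N
A(0)−F(5): -5≡21 → V
L(11)−Q(16): -5≡21 → V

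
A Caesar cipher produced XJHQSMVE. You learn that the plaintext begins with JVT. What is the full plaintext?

JVTCEYHQ

From the crib: X(23)−J(9)=14, so the shift is 14.
Subtract 14 from each ciphertext letter:
X(23): 23−14=9 → J
J(9): 9−14=-5≡21 → V
H(7): 7−14=-7≡19 → T
Q(16): 16−14=2 → C
S(18): 18−14=4 → E
M(12): 12−14=-2≡24 → Y
V(21): 21−14=7 → H
E(4): 4−14=-10≡16 → Q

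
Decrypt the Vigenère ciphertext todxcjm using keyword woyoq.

Repeat the key across the ciphertext: woyoqwo
t(19)−w(22): -3≡23 → x
o(14)−o(14): 0 → a
d(3)−y(24): -21≡5 → f
x(23)−o(14): 9 → j
c(2)−q(16): -14≡12 → m
j(9)−w(22): -13≡13 → n
m(12)−o(14): -2≡24 → y

xafjmny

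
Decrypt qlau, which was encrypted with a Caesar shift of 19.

xshb

q(16): 16−19=-3≡23 → x
l(11): 11−19=-8≡18 → s
a(0): 0−19=-19≡7 → h
u(20): 20−19=1 → b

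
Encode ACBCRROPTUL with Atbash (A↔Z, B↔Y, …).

A(0) → Z(25)
C(2) → X(23)
B(1) → Y(24)
C(2) → X(23)
R(17) → I(8)
R(17) → I(8)
O(14) → L(11)
P(15) → K(10)
T(19) → G(6)
U(20) → F(5)
L(11) → O(14)

ZXYXIILKGFO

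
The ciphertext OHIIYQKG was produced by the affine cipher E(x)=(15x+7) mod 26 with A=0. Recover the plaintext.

The inverse of 15 mod 26 is 7, since 15·7=105≡1. Apply D(y)=7·(y−7) mod 26:
O(14): 7·(14−7)=49≡23 → X
H(7): 7·(7−7)=0 → A
I(8): 7·(8−7)=7 → H
I(8): 7·(8−7)=7 → H
Y(24): 7·(24−7)=119≡15 → P
Q(16): 7·(16−7)=63≡11 → L
K(10): 7·(10−7)=21 → V
G(6): 7·(6−7)=-7≡19 → T

XAHHPLVT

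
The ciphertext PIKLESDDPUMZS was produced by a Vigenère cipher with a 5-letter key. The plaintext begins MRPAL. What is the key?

Subtract each crib letter from the matching ciphertext letter (mod 26):
P(15)−M(12)=3 → D
I(8)−R(17)=-9≡17 → R
K(10)−P(15)=-5≡21 → V
L(11)−A(0)=11 → L
E(4)−L(11)=-7≡19 → T

DRVLT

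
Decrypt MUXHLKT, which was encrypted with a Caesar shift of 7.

FNQAEDM

M(12): 12−7=5 → F
U(20): 20−7=13 → N
X(23): 23−7=16 → Q
H(7): 7−7=0 → A
L(11): 11−7=4 → E
K(10): 10−7=3 → D
T(19): 19−7=12 → M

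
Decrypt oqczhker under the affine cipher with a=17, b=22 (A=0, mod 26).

The inverse of 17 mod 26 is 23, since 17·23=391≡1. Apply D(y)=23·(y−22) mod 26:
o(14): 23·(14−22)=-184≡24 → y
q(16): 23·(16−22)=-138≡18 → s
c(2): 23·(2−22)=-460≡8 → i
z(25): 23·(25−22)=69≡17 → r
h(7): 23·(7−22)=-345≡19 → t
k(10): 23·(10−22)=-276≡10 → k
e(4): 23·(4−22)=-414≡2 → c
r(17): 23·(17−22)=-115≡15 → p

ysirtkcp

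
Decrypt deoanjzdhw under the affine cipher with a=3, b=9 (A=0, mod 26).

The inverse of 3 mod 26 is 9, since 3·9=27≡1. Apply D(y)=9·(y−9) mod 26:
d(3): 9·(3−9)=-54≡24 → y
e(4): 9·(4−9)=-45≡7 → h
o(14): 9·(14−9)=45≡19 → t
a(0): 9·(0−9)=-81≡23 → x
n(13): 9·(13−9)=36≡10 → k
j(9): 9·(9−9)=0 → a
z(25): 9·(25−9)=144≡14 → o
d(3): 9·(3−9)=-54≡24 → y
h(7): 9·(7−9)=-18≡8 → i
w(22): 9·(22−9)=117≡13 → n

yhtxkaoyin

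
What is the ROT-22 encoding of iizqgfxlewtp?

i(8): 8+22=30≡4 → e
i(8): 8+22=30≡4 → e
z(25): 25+22=47≡21 → v
q(16): 16+22=38≡12 → m
g(6): 6+22=28≡2 → c
f(5): 5+22=27≡1 → b
x(23): 23+22=45≡19 → t
l(11): 11+22=33≡7 → h
e(4): 4+22=26≡0 → a
w(22): 22+22=44≡18 → s
t(19): 19+22=41≡15 → p
p(15): 15+22=37≡11 → l

eevmcbthaspl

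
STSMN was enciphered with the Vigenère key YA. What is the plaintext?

Repeat the key across the ciphertext: YAYAY
S(18)−Y(24): -6≡20 → U
T(19)−A(0): 19 → T
S(18)−Y(24): -6≡20 → U
M(12)−A(0): 12 → M
N(13)−Y(24): -11≡15 → P

UTUMP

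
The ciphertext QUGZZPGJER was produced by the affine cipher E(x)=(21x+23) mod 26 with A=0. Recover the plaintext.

RLTKKMTIJW

The inverse of 21 mod 26 is 5, since 21·5=105≡1. Apply D(y)=5·(y−23) mod 26:
Q(16): 5·(16−23)=-35≡17 → R
U(20): 5·(20−23)=-15≡11 → L
G(6): 5·(6−23)=-85≡19 → T
Z(25): 5·(25−23)=10 → K
Z(25): 5·(25−23)=10 → K
P(15): 5·(15−23)=-40≡12 → M
G(6): 5·(6−23)=-85≡19 → T
J(9): 5·(9−23)=-70≡8 → I
E(4): 5·(4−23)=-95≡9 → J
R(17): 5·(17−23)=-30≡22 → W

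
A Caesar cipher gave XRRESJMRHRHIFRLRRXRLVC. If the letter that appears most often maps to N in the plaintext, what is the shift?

4

The most frequent ciphertext letter is R (appears 8 times).
R is position 17; N is position 13.
Shift = 4.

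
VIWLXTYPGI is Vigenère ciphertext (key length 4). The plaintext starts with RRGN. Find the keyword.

Subtract each crib letter from the matching ciphertext letter (mod 26):
V(21)−R(17)=4 → E
I(8)−R(17)=-9≡17 → R
W(22)−G(6)=16 → Q
L(11)−N(13)=-2≡24 → Y

ERQY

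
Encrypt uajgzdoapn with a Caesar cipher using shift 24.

syhexbmynl

u(20): 20+24=44≡18 → s
a(0): 0+24=24 → y
j(9): 9+24=33≡7 → h
g(6): 6+24=30≡4 → e
z(25): 25+24=49≡23 → x
d(3): 3+24=27≡1 → b
o(14): 14+24=38≡12 → m
a(0): 0+24=24 → y
p(15): 15+24=39≡13 → n
n(13): 13+24=37≡11 → l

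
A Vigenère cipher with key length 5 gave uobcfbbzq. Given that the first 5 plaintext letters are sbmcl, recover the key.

cnpau

Subtract each crib letter from the matching ciphertext letter (mod 26):
u(20)−s(18)=2 → c
o(14)−b(1)=13 → n
b(1)−m(12)=-11≡15 → p
c(2)−c(2)=0 → a
f(5)−l(11)=-6≡20 → u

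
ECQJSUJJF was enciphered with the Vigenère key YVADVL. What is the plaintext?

GHQGXJLOF

Repeat the key across the ciphertext: YVADVLYVA
E(4)−Y(24): -20≡6 → G
C(2)−V(21): -19≡7 → H
Q(16)−A(0): 16 → Q
J(9)−D(3): 6 → G
S(18)−V(21): -3≡23 → X
U(20)−L(11): 9 → J
J(9)−Y(24): -15≡11 → L
J(9)−V(21): -12≡14 → O
F(5)−A(0): 5 → F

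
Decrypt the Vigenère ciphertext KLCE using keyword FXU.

FOIZ

Repeat the key across the ciphertext: FXUF
K(10)−F(5): 5 → F
L(11)−X(23): -12≡14 → O
C(2)−U(20): -18≡8 → I
E(4)−F(5): -1≡25 → Z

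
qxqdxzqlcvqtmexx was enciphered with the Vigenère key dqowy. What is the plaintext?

nhchzwaxgxndyizu

Repeat the key across the ciphertext: dqowydqowydqowyd
q(16)−d(3): 13 → n
x(23)−q(16): 7 → h
q(16)−o(14): 2 → c
d(3)−w(22): -19≡7 → h
x(23)−y(24): -1≡25 → z
z(25)−d(3): 22 → w
q(16)−q(16): 0 → a
l(11)−o(14): -3≡23 → x
c(2)−w(22): -20≡6 → g
v(21)−y(24): -3≡23 → x
q(16)−d(3): 13 → n
t(19)−q(16): 3 → d
m(12)−o(14): -2≡24 → y
e(4)−w(22): -18≡8 → i
x(23)−y(24): -1≡25 → z
x(23)−d(3): 20 → u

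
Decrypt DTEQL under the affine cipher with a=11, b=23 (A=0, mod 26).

KCDXG

The inverse of 11 mod 26 is 19, since 11·19=209≡1. Apply D(y)=19·(y−23) mod 26:
D(3): 19·(3−23)=-380≡10 → K
T(19): 19·(19−23)=-76≡2 → C
E(4): 19·(4−23)=-361≡3 → D
Q(16): 19·(16−23)=-133≡23 → X
L(11): 19·(11−23)=-228≡6 → G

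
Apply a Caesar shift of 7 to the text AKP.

A(0): 0+7=7 → H
K(10): 10+7=17 → R
P(15): 15+7=22 → W

HRW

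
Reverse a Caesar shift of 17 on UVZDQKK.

U(20): 20−17=3 → D
V(21): 21−17=4 → E
Z(25): 25−17=8 → I
D(3): 3−17=-14≡12 → M
Q(16): 16−17=-1≡25 → Z
K(10): 10−17=-7≡19 → T
K(10): 10−17=-7≡19 → T

DEIMZTT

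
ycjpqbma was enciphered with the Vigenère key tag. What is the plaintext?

Repeat the key across the ciphertext: tagtagta
y(24)−t(19): 5 → f
c(2)−a(0): 2 → c
j(9)−g(6): 3 → d
p(15)−t(19): -4≡22 → w
q(16)−a(0): 16 → q
b(1)−g(6): -5≡21 → v
m(12)−t(19): -7≡19 → t
a(0)−a(0): 0 → a

fcdwqvta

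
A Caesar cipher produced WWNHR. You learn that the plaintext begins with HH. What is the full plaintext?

HHYSC

From the crib: W(22)−H(7)=15, so the shift is 15.
Subtract 15 from each ciphertext letter:
W(22): 22−15=7 → H
W(22): 22−15=7 → H
N(13): 13−15=-2≡24 → Y
H(7): 7−15=-8≡18 → S
R(17): 17−15=2 → C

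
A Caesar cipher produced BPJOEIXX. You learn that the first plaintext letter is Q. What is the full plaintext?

From the crib: B(1)−Q(16)=-15≡11, so the shift is 11.
Subtract 11 from each ciphertext letter:
B(1): 1−11=-10≡16 → Q
P(15): 15−11=4 → E
J(9): 9−11=-2≡24 → Y
O(14): 14−11=3 → D
E(4): 4−11=-7≡19 → T
I(8): 8−11=-3≡23 → X
X(23): 23−11=12 → M
X(23): 23−11=12 → M

QEYDTXMM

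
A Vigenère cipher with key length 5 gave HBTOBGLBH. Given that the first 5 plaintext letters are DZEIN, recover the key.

Subtract each crib letter from the matching ciphertext letter (mod 26):
H(7)−D(3)=4 → E
B(1)−Z(25)=-24≡2 → C
T(19)−E(4)=15 → P
O(14)−I(8)=6 → G
B(1)−N(13)=-12≡14 → O

ECPGO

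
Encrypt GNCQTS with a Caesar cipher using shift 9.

PWLZCB

G(6): 6+9=15 → P
N(13): 13+9=22 → W
C(2): 2+9=11 → L
Q(16): 16+9=25 → Z
T(19): 19+9=28≡2 → C
S(18): 18+9=27≡1 → B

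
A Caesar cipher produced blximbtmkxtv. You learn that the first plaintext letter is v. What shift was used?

6

From the crib: b(1)−v(21)=-20≡6, so the shift is 6.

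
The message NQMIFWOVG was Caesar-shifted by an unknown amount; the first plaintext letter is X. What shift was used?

16

From the crib: N(13)−X(23)=-10≡16, so the shift is 16.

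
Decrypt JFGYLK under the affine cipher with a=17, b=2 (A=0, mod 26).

FROMZC

The inverse of 17 mod 26 is 23, since 17·23=391≡1. Apply D(y)=23·(y−2) mod 26:
J(9): 23·(9−2)=161≡5 → F
F(5): 23·(5−2)=69≡17 → R
G(6): 23·(6−2)=92≡14 → O
Y(24): 23·(24−2)=506≡12 → M
L(11): 23·(11−2)=207≡25 → Z
K(10): 23·(10−2)=184≡2 → C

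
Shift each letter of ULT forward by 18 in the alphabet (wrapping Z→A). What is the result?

MDL

U(20): 20+18=38≡12 → M
L(11): 11+18=29≡3 → D
T(19): 19+18=37≡11 → L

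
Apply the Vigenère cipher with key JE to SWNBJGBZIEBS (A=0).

BAWFSKKDRIKW

Repeat the key across the message: JEJEJEJEJEJE
S(18)+J(9): 27≡1 → B
W(22)+E(4): 26≡0 → A
N(13)+J(9): 22 → W
B(1)+E(4): 5 → F
J(9)+J(9): 18 → S
G(6)+E(4): 10 → K
B(1)+J(9): 10 → K
Z(25)+E(4): 29≡3 → D
I(8)+J(9): 17 → R
E(4)+E(4): 8 → I
B(1)+J(9): 10 → K
S(18)+E(4): 22 → W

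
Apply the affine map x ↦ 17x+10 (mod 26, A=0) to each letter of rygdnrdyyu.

ncijxnjccm

r(17): 17·17+10=299≡13 → n
y(24): 17·24+10=418≡2 → c
g(6): 17·6+10=112≡8 → i
d(3): 17·3+10=61≡9 → j
n(13): 17·13+10=231≡23 → x
r(17): 17·17+10=299≡13 → n
d(3): 17·3+10=61≡9 → j
y(24): 17·24+10=418≡2 → c
y(24): 17·24+10=418≡2 → c
u(20): 17·20+10=350≡12 → m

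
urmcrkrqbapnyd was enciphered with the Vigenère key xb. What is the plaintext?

Repeat the key across the ciphertext: xbxbxbxbxbxbxb
u(20)−x(23): -3≡23 → x
r(17)−b(1): 16 → q
m(12)−x(23): -11≡15 → p
c(2)−b(1): 1 → b
r(17)−x(23): -6≡20 → u
k(10)−b(1): 9 → j
r(17)−x(23): -6≡20 → u
q(16)−b(1): 15 → p
b(1)−x(23): -22≡4 → e
a(0)−b(1): -1≡25 → z
p(15)−x(23): -8≡18 → s
n(13)−b(1): 12 → m
y(24)−x(23): 1 → b
d(3)−b(1): 2 → c

xqpbujupezsmbc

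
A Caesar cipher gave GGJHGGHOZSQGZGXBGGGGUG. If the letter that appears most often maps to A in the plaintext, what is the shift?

6

The most frequent ciphertext letter is G (appears 11 times).
G is position 6; A is position 0.
Shift = 6.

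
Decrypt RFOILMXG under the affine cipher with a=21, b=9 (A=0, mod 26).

OGZVKPSL

The inverse of 21 mod 26 is 5, since 21·5=105≡1. Apply D(y)=5·(y−9) mod 26:
R(17): 5·(17−9)=40≡14 → O
F(5): 5·(5−9)=-20≡6 → G
O(14): 5·(14−9)=25 → Z
I(8): 5·(8−9)=-5≡21 → V
L(11): 5·(11−9)=10 → K
M(12): 5·(12−9)=15 → P
X(23): 5·(23−9)=70≡18 → S
G(6): 5·(6−9)=-15≡11 → L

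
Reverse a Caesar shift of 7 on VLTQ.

OEMJ

V(21): 21−7=14 → O
L(11): 11−7=4 → E
T(19): 19−7=12 → M
Q(16): 16−7=9 → J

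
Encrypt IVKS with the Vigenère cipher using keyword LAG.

Repeat the key across the message: LAGL
I(8)+L(11): 19 → T
V(21)+A(0): 21 → V
K(10)+G(6): 16 → Q
S(18)+L(11): 29≡3 → D

TVQD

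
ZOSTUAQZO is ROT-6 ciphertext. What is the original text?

Z(25): 25−6=19 → T
O(14): 14−6=8 → I
S(18): 18−6=12 → M
T(19): 19−6=13 → N
U(20): 20−6=14 → O
A(0): 0−6=-6≡20 → U
Q(16): 16−6=10 → K
Z(25): 25−6=19 → T
O(14): 14−6=8 → I

TIMNOUKTI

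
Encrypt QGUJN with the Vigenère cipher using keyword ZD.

PJTMM

Repeat the key across the message: ZDZDZ
Q(16)+Z(25): 41≡15 → P
G(6)+D(3): 9 → J
U(20)+Z(25): 45≡19 → T
J(9)+D(3): 12 → M
N(13)+Z(25): 38≡12 → M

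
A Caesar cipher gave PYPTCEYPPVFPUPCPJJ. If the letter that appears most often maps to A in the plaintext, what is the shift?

The most frequent ciphertext letter is P (appears 7 times).
P is position 15; A is position 0.
Shift = 15.

15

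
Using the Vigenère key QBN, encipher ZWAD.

PXNT

Repeat the key across the message: QBNQ
Z(25)+Q(16): 41≡15 → P
W(22)+B(1): 23 → X
A(0)+N(13): 13 → N
D(3)+Q(16): 19 → T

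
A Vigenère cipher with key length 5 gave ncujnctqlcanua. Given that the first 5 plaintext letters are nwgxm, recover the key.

Subtract each crib letter from the matching ciphertext letter (mod 26):
n(13)−n(13)=0 → a
c(2)−w(22)=-20≡6 → g
u(20)−g(6)=14 → o
j(9)−x(23)=-14≡12 → m
n(13)−m(12)=1 → b

agomb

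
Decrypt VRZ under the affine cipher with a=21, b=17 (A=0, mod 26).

UAO

The inverse of 21 mod 26 is 5, since 21·5=105≡1. Apply D(y)=5·(y−17) mod 26:
V(21): 5·(21−17)=20 → U
R(17): 5·(17−17)=0 → A
Z(25): 5·(25−17)=40≡14 → O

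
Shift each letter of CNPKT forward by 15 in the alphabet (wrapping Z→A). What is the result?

C(2): 2+15=17 → R
N(13): 13+15=28≡2 → C
P(15): 15+15=30≡4 → E
K(10): 10+15=25 → Z
T(19): 19+15=34≡8 → I

RCEZI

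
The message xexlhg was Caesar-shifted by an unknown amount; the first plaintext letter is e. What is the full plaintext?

From the crib: x(23)−e(4)=19, so the shift is 19.
Subtract 19 from each ciphertext letter:
x(23): 23−19=4 → e
e(4): 4−19=-15≡11 → l
x(23): 23−19=4 → e
l(11): 11−19=-8≡18 → s
h(7): 7−19=-12≡14 → o
g(6): 6−19=-13≡13 → n

eleson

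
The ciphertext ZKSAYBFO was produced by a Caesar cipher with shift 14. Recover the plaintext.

LWEMKNRA

Z(25): 25−14=11 → L
K(10): 10−14=-4≡22 → W
S(18): 18−14=4 → E
A(0): 0−14=-14≡12 → M
Y(24): 24−14=10 → K
B(1): 1−14=-13≡13 → N
F(5): 5−14=-9≡17 → R
O(14): 14−14=0 → A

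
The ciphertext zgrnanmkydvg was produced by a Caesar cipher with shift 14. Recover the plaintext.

z(25): 25−14=11 → l
g(6): 6−14=-8≡18 → s
r(17): 17−14=3 → d
n(13): 13−14=-1≡25 → z
a(0): 0−14=-14≡12 → m
n(13): 13−14=-1≡25 → z
m(12): 12−14=-2≡24 → y
k(10): 10−14=-4≡22 → w
y(24): 24−14=10 → k
d(3): 3−14=-11≡15 → p
v(21): 21−14=7 → h
g(6): 6−14=-8≡18 → s

lsdzmzywkphs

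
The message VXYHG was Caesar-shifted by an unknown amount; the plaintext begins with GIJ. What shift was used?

15

From the crib: V(21)−G(6)=15, so the shift is 15.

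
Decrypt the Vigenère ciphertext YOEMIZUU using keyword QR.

Repeat the key across the ciphertext: QRQRQRQR
Y(24)−Q(16): 8 → I
O(14)−R(17): -3≡23 → X
E(4)−Q(16): -12≡14 → O
M(12)−R(17): -5≡21 → V
I(8)−Q(16): -8≡18 → S
Z(25)−R(17): 8 → I
U(20)−Q(16): 4 → E
U(20)−R(17): 3 → D

IXOVSIED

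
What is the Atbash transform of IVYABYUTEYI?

I(8) → R(17)
V(21) → E(4)
Y(24) → B(1)
A(0) → Z(25)
B(1) → Y(24)
Y(24) → B(1)
U(20) → F(5)
T(19) → G(6)
E(4) → V(21)
Y(24) → B(1)
I(8) → R(17)

REBZYBFGVBR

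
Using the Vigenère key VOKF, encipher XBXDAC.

Repeat the key across the message: VOKFVO
X(23)+V(21): 44≡18 → S
B(1)+O(14): 15 → P
X(23)+K(10): 33≡7 → H
D(3)+F(5): 8 → I
A(0)+V(21): 21 → V
C(2)+O(14): 16 → Q

SPHIVQ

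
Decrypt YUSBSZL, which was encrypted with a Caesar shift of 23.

Y(24): 24−23=1 → B
U(20): 20−23=-3≡23 → X
S(18): 18−23=-5≡21 → V
B(1): 1−23=-22≡4 → E
S(18): 18−23=-5≡21 → V
Z(25): 25−23=2 → C
L(11): 11−23=-12≡14 → O

BXVEVCO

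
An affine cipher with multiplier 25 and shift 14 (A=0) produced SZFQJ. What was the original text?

The inverse of 25 mod 26 is 25, since 25·25=625≡1. Apply D(y)=25·(y−14) mod 26:
S(18): 25·(18−14)=100≡22 → W
Z(25): 25·(25−14)=275≡15 → P
F(5): 25·(5−14)=-225≡9 → J
Q(16): 25·(16−14)=50≡24 → Y
J(9): 25·(9−14)=-125≡5 → F

WPJYF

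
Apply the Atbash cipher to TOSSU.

GLHHF

T(19) → G(6)
O(14) → L(11)
S(18) → H(7)
S(18) → H(7)
U(20) → F(5)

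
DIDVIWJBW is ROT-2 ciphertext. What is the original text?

BGBTGUHZU

D(3): 3−2=1 → B
I(8): 8−2=6 → G
D(3): 3−2=1 → B
V(21): 21−2=19 → T
I(8): 8−2=6 → G
W(22): 22−2=20 → U
J(9): 9−2=7 → H
B(1): 1−2=-1≡25 → Z
W(22): 22−2=20 → U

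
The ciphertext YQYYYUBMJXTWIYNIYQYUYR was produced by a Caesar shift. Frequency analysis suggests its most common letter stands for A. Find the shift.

The most frequent ciphertext letter is Y (appears 8 times).
Y is position 24; A is position 0.
Shift = 24.

24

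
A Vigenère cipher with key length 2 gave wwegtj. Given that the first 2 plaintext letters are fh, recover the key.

Subtract each crib letter from the matching ciphertext letter (mod 26):
w(22)−f(5)=17 → r
w(22)−h(7)=15 → p

rp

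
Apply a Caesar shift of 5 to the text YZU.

DEZ

Y(24): 24+5=29≡3 → D
Z(25): 25+5=30≡4 → E
U(20): 20+5=25 → Z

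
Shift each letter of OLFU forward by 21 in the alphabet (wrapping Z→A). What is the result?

JGAP

O(14): 14+21=35≡9 → J
L(11): 11+21=32≡6 → G
F(5): 5+21=26≡0 → A
U(20): 20+21=41≡15 → P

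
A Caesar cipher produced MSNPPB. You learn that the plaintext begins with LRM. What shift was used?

From the crib: M(12)−L(11)=1, so the shift is 1.

1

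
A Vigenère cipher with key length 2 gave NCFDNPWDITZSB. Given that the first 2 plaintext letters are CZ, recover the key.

Subtract each crib letter from the matching ciphertext letter (mod 26):
N(13)−C(2)=11 → L
C(2)−Z(25)=-23≡3 → D

LD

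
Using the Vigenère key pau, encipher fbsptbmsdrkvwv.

Repeat the key across the message: paupaupaupaupa
f(5)+p(15): 20 → u
b(1)+a(0): 1 → b
s(18)+u(20): 38≡12 → m
p(15)+p(15): 30≡4 → e
t(19)+a(0): 19 → t
b(1)+u(20): 21 → v
m(12)+p(15): 27≡1 → b
s(18)+a(0): 18 → s
d(3)+u(20): 23 → x
r(17)+p(15): 32≡6 → g
k(10)+a(0): 10 → k
v(21)+u(20): 41≡15 → p
w(22)+p(15): 37≡11 → l
v(21)+a(0): 21 → v

ubmetvbsxgkplv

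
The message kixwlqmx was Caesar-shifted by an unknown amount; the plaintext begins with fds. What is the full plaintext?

From the crib: k(10)−f(5)=5, so the shift is 5.
Subtract 5 from each ciphertext letter:
k(10): 10−5=5 → f
i(8): 8−5=3 → d
x(23): 23−5=18 → s
w(22): 22−5=17 → r
l(11): 11−5=6 → g
q(16): 16−5=11 → l
m(12): 12−5=7 → h
x(23): 23−5=18 → s

fdsrglhs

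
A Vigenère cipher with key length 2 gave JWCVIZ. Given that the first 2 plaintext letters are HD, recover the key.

CT

Subtract each crib letter from the matching ciphertext letter (mod 26):
J(9)−H(7)=2 → C
W(22)−D(3)=19 → T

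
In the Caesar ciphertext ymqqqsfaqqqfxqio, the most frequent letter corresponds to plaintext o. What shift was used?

2

The most frequent ciphertext letter is q (appears 7 times).
q is position 16; o is position 14.
Shift = 2.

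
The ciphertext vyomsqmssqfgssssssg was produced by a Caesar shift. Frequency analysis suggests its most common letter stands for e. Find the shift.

The most frequent ciphertext letter is s (appears 9 times).
s is position 18; e is position 4.
Shift = 14.

14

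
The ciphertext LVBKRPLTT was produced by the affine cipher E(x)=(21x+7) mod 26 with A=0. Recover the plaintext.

USWPYOUII

The inverse of 21 mod 26 is 5, since 21·5=105≡1. Apply D(y)=5·(y−7) mod 26:
L(11): 5·(11−7)=20 → U
V(21): 5·(21−7)=70≡18 → S
B(1): 5·(1−7)=-30≡22 → W
K(10): 5·(10−7)=15 → P
R(17): 5·(17−7)=50≡24 → Y
P(15): 5·(15−7)=40≡14 → O
L(11): 5·(11−7)=20 → U
T(19): 5·(19−7)=60≡8 → I
T(19): 5·(19−7)=60≡8 → I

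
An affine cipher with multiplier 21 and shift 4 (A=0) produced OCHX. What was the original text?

The inverse of 21 mod 26 is 5, since 21·5=105≡1. Apply D(y)=5·(y−4) mod 26:
O(14): 5·(14−4)=50≡24 → Y
C(2): 5·(2−4)=-10≡16 → Q
H(7): 5·(7−4)=15 → P
X(23): 5·(23−4)=95≡17 → R

YQPR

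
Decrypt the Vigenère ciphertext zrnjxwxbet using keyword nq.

Repeat the key across the ciphertext: nqnqnqnqnq
z(25)−n(13): 12 → m
r(17)−q(16): 1 → b
n(13)−n(13): 0 → a
j(9)−q(16): -7≡19 → t
x(23)−n(13): 10 → k
w(22)−q(16): 6 → g
x(23)−n(13): 10 → k
b(1)−q(16): -15≡11 → l
e(4)−n(13): -9≡17 → r
t(19)−q(16): 3 → d

mbatkgklrd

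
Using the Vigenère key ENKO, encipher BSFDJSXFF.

Repeat the key across the message: ENKOENKOE
B(1)+E(4): 5 → F
S(18)+N(13): 31≡5 → F
F(5)+K(10): 15 → P
D(3)+O(14): 17 → R
J(9)+E(4): 13 → N
S(18)+N(13): 31≡5 → F
X(23)+K(10): 33≡7 → H
F(5)+O(14): 19 → T
F(5)+E(4): 9 → J

FFPRNFHTJ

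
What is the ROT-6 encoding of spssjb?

s(18): 18+6=24 → y
p(15): 15+6=21 → v
s(18): 18+6=24 → y
s(18): 18+6=24 → y
j(9): 9+6=15 → p
b(1): 1+6=7 → h

yvyyph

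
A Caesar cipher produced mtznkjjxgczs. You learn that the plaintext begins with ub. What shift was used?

18

From the crib: m(12)−u(20)=-8≡18, so the shift is 18.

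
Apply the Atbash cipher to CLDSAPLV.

XOWHZKOE

C(2) → X(23)
L(11) → O(14)
D(3) → W(22)
S(18) → H(7)
A(0) → Z(25)
P(15) → K(10)
L(11) → O(14)
V(21) → E(4)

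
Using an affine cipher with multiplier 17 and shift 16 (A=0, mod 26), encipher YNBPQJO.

Y(24): 17·24+16=424≡8 → I
N(13): 17·13+16=237≡3 → D
B(1): 17·1+16=33≡7 → H
P(15): 17·15+16=271≡11 → L
Q(16): 17·16+16=288≡2 → C
J(9): 17·9+16=169≡13 → N
O(14): 17·14+16=254≡20 → U

IDHLCNU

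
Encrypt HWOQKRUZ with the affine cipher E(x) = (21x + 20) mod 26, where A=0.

H(7): 21·7+20=167≡11 → L
W(22): 21·22+20=482≡14 → O
O(14): 21·14+20=314≡2 → C
Q(16): 21·16+20=356≡18 → S
K(10): 21·10+20=230≡22 → W
R(17): 21·17+20=377≡13 → N
U(20): 21·20+20=440≡24 → Y
Z(25): 21·25+20=545≡25 → Z

LOCSWNYZ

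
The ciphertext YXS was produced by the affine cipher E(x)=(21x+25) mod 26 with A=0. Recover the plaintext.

VQR

The inverse of 21 mod 26 is 5, since 21·5=105≡1. Apply D(y)=5·(y−25) mod 26:
Y(24): 5·(24−25)=-5≡21 → V
X(23): 5·(23−25)=-10≡16 → Q
S(18): 5·(18−25)=-35≡17 → R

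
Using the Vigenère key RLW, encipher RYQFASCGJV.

IJMWLOTRFM

Repeat the key across the message: RLWRLWRLWR
R(17)+R(17): 34≡8 → I
Y(24)+L(11): 35≡9 → J
Q(16)+W(22): 38≡12 → M
F(5)+R(17): 22 → W
A(0)+L(11): 11 → L
S(18)+W(22): 40≡14 → O
C(2)+R(17): 19 → T
G(6)+L(11): 17 → R
J(9)+W(22): 31≡5 → F
V(21)+R(17): 38≡12 → M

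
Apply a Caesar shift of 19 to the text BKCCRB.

UDVVKU

B(1): 1+19=20 → U
K(10): 10+19=29≡3 → D
C(2): 2+19=21 → V
C(2): 2+19=21 → V
R(17): 17+19=36≡10 → K
B(1): 1+19=20 → U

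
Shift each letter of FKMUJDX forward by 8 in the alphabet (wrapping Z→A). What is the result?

NSUCRLF

F(5): 5+8=13 → N
K(10): 10+8=18 → S
M(12): 12+8=20 → U
U(20): 20+8=28≡2 → C
J(9): 9+8=17 → R
D(3): 3+8=11 → L
X(23): 23+8=31≡5 → F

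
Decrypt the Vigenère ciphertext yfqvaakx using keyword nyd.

Repeat the key across the ciphertext: nydnydny
y(24)−n(13): 11 → l
f(5)−y(24): -19≡7 → h
q(16)−d(3): 13 → n
v(21)−n(13): 8 → i
a(0)−y(24): -24≡2 → c
a(0)−d(3): -3≡23 → x
k(10)−n(13): -3≡23 → x
x(23)−y(24): -1≡25 → z

lhnicxxz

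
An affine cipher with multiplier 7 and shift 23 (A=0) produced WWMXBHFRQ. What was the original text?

LLRAIUQOZ

The inverse of 7 mod 26 is 15, since 7·15=105≡1. Apply D(y)=15·(y−23) mod 26:
W(22): 15·(22−23)=-15≡11 → L
W(22): 15·(22−23)=-15≡11 → L
M(12): 15·(12−23)=-165≡17 → R
X(23): 15·(23−23)=0 → A
B(1): 15·(1−23)=-330≡8 → I
H(7): 15·(7−23)=-240≡20 → U
F(5): 15·(5−23)=-270≡16 → Q
R(17): 15·(17−23)=-90≡14 → O
Q(16): 15·(16−23)=-105≡25 → Z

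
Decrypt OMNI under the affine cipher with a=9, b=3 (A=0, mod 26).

HBEP

The inverse of 9 mod 26 is 3, since 9·3=27≡1. Apply D(y)=3·(y−3) mod 26:
O(14): 3·(14−3)=33≡7 → H
M(12): 3·(12−3)=27≡1 → B
N(13): 3·(13−3)=30≡4 → E
I(8): 3·(8−3)=15 → P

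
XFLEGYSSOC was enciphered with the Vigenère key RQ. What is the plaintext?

Repeat the key across the ciphertext: RQRQRQRQRQ
X(23)−R(17): 6 → G
F(5)−Q(16): -11≡15 → P
L(11)−R(17): -6≡20 → U
E(4)−Q(16): -12≡14 → O
G(6)−R(17): -11≡15 → P
Y(24)−Q(16): 8 → I
S(18)−R(17): 1 → B
S(18)−Q(16): 2 → C
O(14)−R(17): -3≡23 → X
C(2)−Q(16): -14≡12 → M

GPUOPIBCXM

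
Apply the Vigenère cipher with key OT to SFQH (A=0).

GYEA

Repeat the key across the message: OTOT
S(18)+O(14): 32≡6 → G
F(5)+T(19): 24 → Y
Q(16)+O(14): 30≡4 → E
H(7)+T(19): 26≡0 → A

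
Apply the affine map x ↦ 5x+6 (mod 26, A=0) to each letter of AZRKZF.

A(0): 5·0+6=6 → G
Z(25): 5·25+6=131≡1 → B
R(17): 5·17+6=91≡13 → N
K(10): 5·10+6=56≡4 → E
Z(25): 5·25+6=131≡1 → B
F(5): 5·5+6=31≡5 → F

GBNEBF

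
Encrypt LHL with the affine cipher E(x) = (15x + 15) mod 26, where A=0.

YQY

L(11): 15·11+15=180≡24 → Y
H(7): 15·7+15=120≡16 → Q
L(11): 15·11+15=180≡24 → Y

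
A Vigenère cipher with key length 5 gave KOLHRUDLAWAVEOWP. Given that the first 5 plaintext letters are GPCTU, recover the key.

Subtract each crib letter from the matching ciphertext letter (mod 26):
K(10)−G(6)=4 → E
O(14)−P(15)=-1≡25 → Z
L(11)−C(2)=9 → J
H(7)−T(19)=-12≡14 → O
R(17)−U(20)=-3≡23 → X

EZJOX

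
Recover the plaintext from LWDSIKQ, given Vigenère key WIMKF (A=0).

PORIDOI

Repeat the key across the ciphertext: WIMKFWI
L(11)−W(22): -11≡15 → P
W(22)−I(8): 14 → O
D(3)−M(12): -9≡17 → R
S(18)−K(10): 8 → I
I(8)−F(5): 3 → D
K(10)−W(22): -12≡14 → O
Q(16)−I(8): 8 → I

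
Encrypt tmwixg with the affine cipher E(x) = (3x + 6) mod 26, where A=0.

lquexy

t(19): 3·19+6=63≡11 → l
m(12): 3·12+6=42≡16 → q
w(22): 3·22+6=72≡20 → u
i(8): 3·8+6=30≡4 → e
x(23): 3·23+6=75≡23 → x
g(6): 3·6+6=24 → y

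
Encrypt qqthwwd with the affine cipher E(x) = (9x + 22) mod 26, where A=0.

q(16): 9·16+22=166≡10 → k
q(16): 9·16+22=166≡10 → k
t(19): 9·19+22=193≡11 → l
h(7): 9·7+22=85≡7 → h
w(22): 9·22+22=220≡12 → m
w(22): 9·22+22=220≡12 → m
d(3): 9·3+22=49≡23 → x

kklhmmx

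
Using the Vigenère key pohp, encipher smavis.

Repeat the key across the message: pohppo
s(18)+p(15): 33≡7 → h
m(12)+o(14): 26≡0 → a
a(0)+h(7): 7 → h
v(21)+p(15): 36≡10 → k
i(8)+p(15): 23 → x
s(18)+o(14): 32≡6 → g

hahkxg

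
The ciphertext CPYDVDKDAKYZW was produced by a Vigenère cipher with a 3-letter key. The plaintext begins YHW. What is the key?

EIC

Subtract each crib letter from the matching ciphertext letter (mod 26):
C(2)−Y(24)=-22≡4 → E
P(15)−H(7)=8 → I
Y(24)−W(22)=2 → C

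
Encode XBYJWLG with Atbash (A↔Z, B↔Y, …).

CYBQDOT

X(23) → C(2)
B(1) → Y(24)
Y(24) → B(1)
J(9) → Q(16)
W(22) → D(3)
L(11) → O(14)
G(6) → T(19)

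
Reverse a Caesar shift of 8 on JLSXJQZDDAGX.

J(9): 9−8=1 → B
L(11): 11−8=3 → D
S(18): 18−8=10 → K
X(23): 23−8=15 → P
J(9): 9−8=1 → B
Q(16): 16−8=8 → I
Z(25): 25−8=17 → R
D(3): 3−8=-5≡21 → V
D(3): 3−8=-5≡21 → V
A(0): 0−8=-8≡18 → S
G(6): 6−8=-2≡24 → Y
X(23): 23−8=15 → P

BDKPBIRVVSYP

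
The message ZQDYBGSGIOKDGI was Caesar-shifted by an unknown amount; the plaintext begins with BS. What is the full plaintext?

BSFADIUIKQMFIK

From the crib: Z(25)−B(1)=24, so the shift is 24.
Subtract 24 from each ciphertext letter:
Z(25): 25−24=1 → B
Q(16): 16−24=-8≡18 → S
D(3): 3−24=-21≡5 → F
Y(24): 24−24=0 → A
B(1): 1−24=-23≡3 → D
G(6): 6−24=-18≡8 → I
S(18): 18−24=-6≡20 → U
G(6): 6−24=-18≡8 → I
I(8): 8−24=-16≡10 → K
O(14): 14−24=-10≡16 → Q
K(10): 10−24=-14≡12 → M
D(3): 3−24=-21≡5 → F
G(6): 6−24=-18≡8 → I
I(8): 8−24=-16≡10 → K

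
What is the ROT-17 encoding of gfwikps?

g(6): 6+17=23 → x
f(5): 5+17=22 → w
w(22): 22+17=39≡13 → n
i(8): 8+17=25 → z
k(10): 10+17=27≡1 → b
p(15): 15+17=32≡6 → g
s(18): 18+17=35≡9 → j

xwnzbgj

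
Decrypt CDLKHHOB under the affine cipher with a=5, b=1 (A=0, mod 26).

VQCHWWNA

The inverse of 5 mod 26 is 21, since 5·21=105≡1. Apply D(y)=21·(y−1) mod 26:
C(2): 21·(2−1)=21 → V
D(3): 21·(3−1)=42≡16 → Q
L(11): 21·(11−1)=210≡2 → C
K(10): 21·(10−1)=189≡7 → H
H(7): 21·(7−1)=126≡22 → W
H(7): 21·(7−1)=126≡22 → W
O(14): 21·(14−1)=273≡13 → N
B(1): 21·(1−1)=0 → A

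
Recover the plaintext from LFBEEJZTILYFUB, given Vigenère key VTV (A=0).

QMGJLOEANQFKZI

Repeat the key across the ciphertext: VTVVTVVTVVTVVT
L(11)−V(21): -10≡16 → Q
F(5)−T(19): -14≡12 → M
B(1)−V(21): -20≡6 → G
E(4)−V(21): -17≡9 → J
E(4)−T(19): -15≡11 → L
J(9)−V(21): -12≡14 → O
Z(25)−V(21): 4 → E
T(19)−T(19): 0 → A
I(8)−V(21): -13≡13 → N
L(11)−V(21): -10≡16 → Q
Y(24)−T(19): 5 → F
F(5)−V(21): -16≡10 → K
U(20)−V(21): -1≡25 → Z
B(1)−T(19): -18≡8 → I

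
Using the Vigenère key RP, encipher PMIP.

GBZE

Repeat the key across the message: RPRP
P(15)+R(17): 32≡6 → G
M(12)+P(15): 27≡1 → B
I(8)+R(17): 25 → Z
P(15)+P(15): 30≡4 → E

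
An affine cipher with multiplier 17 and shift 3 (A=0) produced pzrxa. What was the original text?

qmksj

The inverse of 17 mod 26 is 23, since 17·23=391≡1. Apply D(y)=23·(y−3) mod 26:
p(15): 23·(15−3)=276≡16 → q
z(25): 23·(25−3)=506≡12 → m
r(17): 23·(17−3)=322≡10 → k
x(23): 23·(23−3)=460≡18 → s
a(0): 23·(0−3)=-69≡9 → j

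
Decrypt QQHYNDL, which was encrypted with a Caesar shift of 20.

WWNETJR

Q(16): 16−20=-4≡22 → W
Q(16): 16−20=-4≡22 → W
H(7): 7−20=-13≡13 → N
Y(24): 24−20=4 → E
N(13): 13−20=-7≡19 → T
D(3): 3−20=-17≡9 → J
L(11): 11−20=-9≡17 → R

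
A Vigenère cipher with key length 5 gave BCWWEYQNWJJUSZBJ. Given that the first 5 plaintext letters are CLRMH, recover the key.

Subtract each crib letter from the matching ciphertext letter (mod 26):
B(1)−C(2)=-1≡25 → Z
C(2)−L(11)=-9≡17 → R
W(22)−R(17)=5 → F
W(22)−M(12)=10 → K
E(4)−H(7)=-3≡23 → X

ZRFKX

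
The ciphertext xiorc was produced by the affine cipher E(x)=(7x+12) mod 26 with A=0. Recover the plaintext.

The inverse of 7 mod 26 is 15, since 7·15=105≡1. Apply D(y)=15·(y−12) mod 26:
x(23): 15·(23−12)=165≡9 → j
i(8): 15·(8−12)=-60≡18 → s
o(14): 15·(14−12)=30≡4 → e
r(17): 15·(17−12)=75≡23 → x
c(2): 15·(2−12)=-150≡6 → g

jsexg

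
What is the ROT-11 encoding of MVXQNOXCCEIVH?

XGIBYZINNPTGS

M(12): 12+11=23 → X
V(21): 21+11=32≡6 → G
X(23): 23+11=34≡8 → I
Q(16): 16+11=27≡1 → B
N(13): 13+11=24 → Y
O(14): 14+11=25 → Z
X(23): 23+11=34≡8 → I
C(2): 2+11=13 → N
C(2): 2+11=13 → N
E(4): 4+11=15 → P
I(8): 8+11=19 → T
V(21): 21+11=32≡6 → G
H(7): 7+11=18 → S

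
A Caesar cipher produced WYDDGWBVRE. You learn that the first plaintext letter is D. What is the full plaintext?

From the crib: W(22)−D(3)=19, so the shift is 19.
Subtract 19 from each ciphertext letter:
W(22): 22−19=3 → D
Y(24): 24−19=5 → F
D(3): 3−19=-16≡10 → K
D(3): 3−19=-16≡10 → K
G(6): 6−19=-13≡13 → N
W(22): 22−19=3 → D
B(1): 1−19=-18≡8 → I
V(21): 21−19=2 → C
R(17): 17−19=-2≡24 → Y
E(4): 4−19=-15≡11 → L

DFKKNDICYL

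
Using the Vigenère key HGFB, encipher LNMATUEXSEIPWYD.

STRBAAJYZKNQDEI

Repeat the key across the message: HGFBHGFBHGFBHGF
L(11)+H(7): 18 → S
N(13)+G(6): 19 → T
M(12)+F(5): 17 → R
A(0)+B(1): 1 → B
T(19)+H(7): 26≡0 → A
U(20)+G(6): 26≡0 → A
E(4)+F(5): 9 → J
X(23)+B(1): 24 → Y
S(18)+H(7): 25 → Z
E(4)+G(6): 10 → K
I(8)+F(5): 13 → N
P(15)+B(1): 16 → Q
W(22)+H(7): 29≡3 → D
Y(24)+G(6): 30≡4 → E
D(3)+F(5): 8 → I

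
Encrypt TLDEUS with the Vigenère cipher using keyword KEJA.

DPMEEW

Repeat the key across the message: KEJAKE
T(19)+K(10): 29≡3 → D
L(11)+E(4): 15 → P
D(3)+J(9): 12 → M
E(4)+A(0): 4 → E
U(20)+K(10): 30≡4 → E
S(18)+E(4): 22 → W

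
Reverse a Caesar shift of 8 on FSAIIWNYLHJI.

F(5): 5−8=-3≡23 → X
S(18): 18−8=10 → K
A(0): 0−8=-8≡18 → S
I(8): 8−8=0 → A
I(8): 8−8=0 → A
W(22): 22−8=14 → O
N(13): 13−8=5 → F
Y(24): 24−8=16 → Q
L(11): 11−8=3 → D
H(7): 7−8=-1≡25 → Z
J(9): 9−8=1 → B
I(8): 8−8=0 → A

XKSAAOFQDZBA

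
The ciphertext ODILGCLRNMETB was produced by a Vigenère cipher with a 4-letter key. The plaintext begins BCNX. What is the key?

Subtract each crib letter from the matching ciphertext letter (mod 26):
O(14)−B(1)=13 → N
D(3)−C(2)=1 → B
I(8)−N(13)=-5≡21 → V
L(11)−X(23)=-12≡14 → O

NBVO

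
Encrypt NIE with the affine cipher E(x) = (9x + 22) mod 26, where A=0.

JQG

N(13): 9·13+22=139≡9 → J
I(8): 9·8+22=94≡16 → Q
E(4): 9·4+22=58≡6 → G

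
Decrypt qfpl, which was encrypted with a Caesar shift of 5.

q(16): 16−5=11 → l
f(5): 5−5=0 → a
p(15): 15−5=10 → k
l(11): 11−5=6 → g

lakg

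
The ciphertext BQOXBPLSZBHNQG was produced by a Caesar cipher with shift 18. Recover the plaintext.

B(1): 1−18=-17≡9 → J
Q(16): 16−18=-2≡24 → Y
O(14): 14−18=-4≡22 → W
X(23): 23−18=5 → F
B(1): 1−18=-17≡9 → J
P(15): 15−18=-3≡23 → X
L(11): 11−18=-7≡19 → T
S(18): 18−18=0 → A
Z(25): 25−18=7 → H
B(1): 1−18=-17≡9 → J
H(7): 7−18=-11≡15 → P
N(13): 13−18=-5≡21 → V
Q(16): 16−18=-2≡24 → Y
G(6): 6−18=-12≡14 → O

JYWFJXTAHJPVYO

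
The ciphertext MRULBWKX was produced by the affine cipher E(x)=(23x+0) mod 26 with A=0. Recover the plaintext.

WDCFRKOB

The inverse of 23 mod 26 is 17, since 23·17=391≡1. Apply D(y)=17·(y−0) mod 26:
M(12): 17·(12−0)=204≡22 → W
R(17): 17·(17−0)=289≡3 → D
U(20): 17·(20−0)=340≡2 → C
L(11): 17·(11−0)=187≡5 → F
B(1): 17·(1−0)=17 → R
W(22): 17·(22−0)=374≡10 → K
K(10): 17·(10−0)=170≡14 → O
X(23): 17·(23−0)=391≡1 → B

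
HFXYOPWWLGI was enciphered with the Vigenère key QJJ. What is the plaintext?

Repeat the key across the ciphertext: QJJQJJQJJQJ
H(7)−Q(16): -9≡17 → R
F(5)−J(9): -4≡22 → W
X(23)−J(9): 14 → O
Y(24)−Q(16): 8 → I
O(14)−J(9): 5 → F
P(15)−J(9): 6 → G
W(22)−Q(16): 6 → G
W(22)−J(9): 13 → N
L(11)−J(9): 2 → C
G(6)−Q(16): -10≡16 → Q
I(8)−J(9): -1≡25 → Z

RWOIFGGNCQZ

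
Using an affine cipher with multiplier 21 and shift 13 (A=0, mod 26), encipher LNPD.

KAQY

L(11): 21·11+13=244≡10 → K
N(13): 21·13+13=286≡0 → A
P(15): 21·15+13=328≡16 → Q
D(3): 21·3+13=76≡24 → Y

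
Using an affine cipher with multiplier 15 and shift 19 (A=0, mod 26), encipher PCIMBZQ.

KXJRIEZ

P(15): 15·15+19=244≡10 → K
C(2): 15·2+19=49≡23 → X
I(8): 15·8+19=139≡9 → J
M(12): 15·12+19=199≡17 → R
B(1): 15·1+19=34≡8 → I
Z(25): 15·25+19=394≡4 → E
Q(16): 15·16+19=259≡25 → Z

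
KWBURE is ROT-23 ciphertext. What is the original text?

K(10): 10−23=-13≡13 → N
W(22): 22−23=-1≡25 → Z
B(1): 1−23=-22≡4 → E
U(20): 20−23=-3≡23 → X
R(17): 17−23=-6≡20 → U
E(4): 4−23=-19≡7 → H

NZEXUH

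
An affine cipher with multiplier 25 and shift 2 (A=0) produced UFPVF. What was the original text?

IXNHX

The inverse of 25 mod 26 is 25, since 25·25=625≡1. Apply D(y)=25·(y−2) mod 26:
U(20): 25·(20−2)=450≡8 → I
F(5): 25·(5−2)=75≡23 → X
P(15): 25·(15−2)=325≡13 → N
V(21): 25·(21−2)=475≡7 → H
F(5): 25·(5−2)=75≡23 → X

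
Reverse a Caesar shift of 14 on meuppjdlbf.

m(12): 12−14=-2≡24 → y
e(4): 4−14=-10≡16 → q
u(20): 20−14=6 → g
p(15): 15−14=1 → b
p(15): 15−14=1 → b
j(9): 9−14=-5≡21 → v
d(3): 3−14=-11≡15 → p
l(11): 11−14=-3≡23 → x
b(1): 1−14=-13≡13 → n
f(5): 5−14=-9≡17 → r

yqgbbvpxnr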